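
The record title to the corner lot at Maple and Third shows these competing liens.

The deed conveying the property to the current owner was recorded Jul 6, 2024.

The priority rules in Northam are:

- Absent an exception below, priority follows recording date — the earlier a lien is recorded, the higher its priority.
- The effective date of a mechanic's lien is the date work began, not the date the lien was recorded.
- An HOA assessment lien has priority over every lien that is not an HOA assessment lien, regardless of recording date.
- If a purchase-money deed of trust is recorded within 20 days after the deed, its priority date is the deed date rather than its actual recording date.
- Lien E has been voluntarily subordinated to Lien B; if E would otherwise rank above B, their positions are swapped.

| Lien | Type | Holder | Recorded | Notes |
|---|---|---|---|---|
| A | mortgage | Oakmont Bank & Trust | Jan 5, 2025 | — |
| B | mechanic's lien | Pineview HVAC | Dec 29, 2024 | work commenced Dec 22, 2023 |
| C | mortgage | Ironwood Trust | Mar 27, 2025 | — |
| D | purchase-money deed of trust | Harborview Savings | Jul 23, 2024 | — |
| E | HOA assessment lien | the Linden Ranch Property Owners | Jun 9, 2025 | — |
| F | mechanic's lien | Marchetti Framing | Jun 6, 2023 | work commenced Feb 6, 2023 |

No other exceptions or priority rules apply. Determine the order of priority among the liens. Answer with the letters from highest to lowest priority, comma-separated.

Adjusting effective dates: B's effective date is Dec 22, 2023, when work began; D was recorded within the 20-day window, so its effective date is the deed date Jul 6, 2024; F relates back to Feb 6, 2023 (work commenced).
As an HOA assessment lien, E is senior to every other lien.
Ordering the rest by effective date: F (Feb 6, 2023), B (Dec 22, 2023), D (Jul 6, 2024), A (Jan 5, 2025), C (Mar 27, 2025).
E would otherwise be senior to B, so under the subordination agreement E and B exchange positions.

B, F, E, D, A, C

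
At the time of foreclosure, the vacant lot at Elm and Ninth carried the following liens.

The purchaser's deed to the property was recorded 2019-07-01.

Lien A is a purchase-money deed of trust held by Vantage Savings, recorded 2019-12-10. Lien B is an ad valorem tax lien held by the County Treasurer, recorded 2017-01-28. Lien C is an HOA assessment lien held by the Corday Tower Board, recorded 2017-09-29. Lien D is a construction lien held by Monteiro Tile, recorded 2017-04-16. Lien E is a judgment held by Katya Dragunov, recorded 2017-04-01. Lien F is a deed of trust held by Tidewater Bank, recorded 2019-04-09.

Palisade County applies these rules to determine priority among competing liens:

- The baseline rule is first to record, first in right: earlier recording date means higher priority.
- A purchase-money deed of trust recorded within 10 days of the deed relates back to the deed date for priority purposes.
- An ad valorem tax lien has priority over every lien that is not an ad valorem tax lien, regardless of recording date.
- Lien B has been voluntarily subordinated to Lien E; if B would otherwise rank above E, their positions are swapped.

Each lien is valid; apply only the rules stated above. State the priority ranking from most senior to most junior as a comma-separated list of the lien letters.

First, effective dates: A was recorded 162 days after the deed, outside the 10-day window, so it keeps its recording date.
B is an ad valorem tax lien and takes priority over every other lien.
Ordering the rest by effective date: E (2017-04-01), D (2017-04-16), C (2017-09-29), F (2019-04-09), A (2019-12-10).
B would otherwise be senior to E, so under the subordination agreement B and E exchange positions.

E, B, D, C, F, A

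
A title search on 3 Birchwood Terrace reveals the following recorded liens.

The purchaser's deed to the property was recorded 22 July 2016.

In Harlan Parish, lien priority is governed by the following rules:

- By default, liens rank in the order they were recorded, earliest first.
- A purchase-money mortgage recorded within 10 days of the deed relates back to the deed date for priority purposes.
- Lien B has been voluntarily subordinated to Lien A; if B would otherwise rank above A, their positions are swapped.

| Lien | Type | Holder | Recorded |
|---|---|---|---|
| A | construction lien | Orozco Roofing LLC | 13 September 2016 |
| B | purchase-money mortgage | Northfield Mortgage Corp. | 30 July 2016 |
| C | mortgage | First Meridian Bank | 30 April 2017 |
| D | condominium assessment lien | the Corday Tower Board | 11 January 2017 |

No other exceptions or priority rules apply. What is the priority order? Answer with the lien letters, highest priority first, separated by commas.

Adjusting effective dates: B's effective date is the deed date, 22 July 2016.
By effective date: B (22 July 2016), A (13 September 2016), D (11 January 2017), C (30 April 2017).
B would otherwise be senior to A, so under the subordination agreement B and A exchange positions.

A, B, D, C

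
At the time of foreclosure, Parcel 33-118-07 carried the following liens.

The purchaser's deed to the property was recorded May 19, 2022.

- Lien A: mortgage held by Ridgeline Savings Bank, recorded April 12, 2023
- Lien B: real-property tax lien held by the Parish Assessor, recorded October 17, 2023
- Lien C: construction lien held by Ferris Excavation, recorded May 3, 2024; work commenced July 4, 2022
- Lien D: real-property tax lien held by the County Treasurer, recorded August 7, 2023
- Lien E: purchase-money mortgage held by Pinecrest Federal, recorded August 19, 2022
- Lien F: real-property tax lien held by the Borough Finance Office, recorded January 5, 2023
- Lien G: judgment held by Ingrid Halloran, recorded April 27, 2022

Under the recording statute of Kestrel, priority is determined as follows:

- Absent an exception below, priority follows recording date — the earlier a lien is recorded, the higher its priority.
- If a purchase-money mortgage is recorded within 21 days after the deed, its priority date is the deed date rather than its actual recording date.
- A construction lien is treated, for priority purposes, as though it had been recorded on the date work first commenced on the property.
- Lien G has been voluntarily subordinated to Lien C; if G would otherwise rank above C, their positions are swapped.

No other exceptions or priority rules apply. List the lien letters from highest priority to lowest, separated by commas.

C, G, E, F, A, D, B

First, effective dates: C relates back to July 4, 2022 (work commenced); E missed the 21-day window (92 days after the deed), so its recording date stands.
By effective date, earliest first: G (April 27, 2022), C (July 4, 2022), E (August 19, 2022), F (January 5, 2023), A (April 12, 2023), D (August 7, 2023), B (October 17, 2023).
G is senior to C before the subordination, so the two trade places.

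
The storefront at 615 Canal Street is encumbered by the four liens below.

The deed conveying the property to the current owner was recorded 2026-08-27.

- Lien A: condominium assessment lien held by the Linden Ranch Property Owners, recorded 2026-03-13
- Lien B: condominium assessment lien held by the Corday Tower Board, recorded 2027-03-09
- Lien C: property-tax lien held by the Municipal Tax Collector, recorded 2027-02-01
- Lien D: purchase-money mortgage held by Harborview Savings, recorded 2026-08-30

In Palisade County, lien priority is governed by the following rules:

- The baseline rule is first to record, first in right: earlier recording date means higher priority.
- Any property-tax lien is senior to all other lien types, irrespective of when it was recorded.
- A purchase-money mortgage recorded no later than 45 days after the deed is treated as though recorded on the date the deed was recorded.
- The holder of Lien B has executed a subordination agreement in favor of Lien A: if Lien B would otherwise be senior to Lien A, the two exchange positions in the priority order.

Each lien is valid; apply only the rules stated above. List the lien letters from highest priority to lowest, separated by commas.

First, effective dates: D was recorded within the 45-day window, so its effective date is the deed date 2026-08-27.
C is a property-tax lien, so it outranks all other liens regardless of date.
Among the remaining liens, by effective date: A (2026-03-13), D (2026-08-27), B (2027-03-09).
B already ranks below A; the subordination has no effect.

C, A, D, B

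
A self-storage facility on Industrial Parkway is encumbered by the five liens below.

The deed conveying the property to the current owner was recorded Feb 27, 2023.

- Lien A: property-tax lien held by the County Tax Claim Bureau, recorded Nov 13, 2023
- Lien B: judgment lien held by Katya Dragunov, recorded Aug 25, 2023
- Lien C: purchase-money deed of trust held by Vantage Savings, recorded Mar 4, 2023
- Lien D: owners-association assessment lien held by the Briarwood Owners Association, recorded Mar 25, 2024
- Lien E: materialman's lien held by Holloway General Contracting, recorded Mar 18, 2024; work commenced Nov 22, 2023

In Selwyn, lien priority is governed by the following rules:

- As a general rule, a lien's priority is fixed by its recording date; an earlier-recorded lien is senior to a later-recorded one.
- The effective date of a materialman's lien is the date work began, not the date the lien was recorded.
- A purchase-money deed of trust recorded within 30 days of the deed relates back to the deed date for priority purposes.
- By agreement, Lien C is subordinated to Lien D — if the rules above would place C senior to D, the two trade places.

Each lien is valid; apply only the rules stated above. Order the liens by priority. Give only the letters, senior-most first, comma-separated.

Adjusting effective dates: C relates back to the deed date Feb 27, 2023; E relates back to Nov 22, 2023 (work commenced).
Sorted by effective date: C (Feb 27, 2023), B (Aug 25, 2023), A (Nov 13, 2023), E (Nov 22, 2023), D (Mar 25, 2024).
C is senior to D before the subordination, so the two trade places.

D, B, A, E, C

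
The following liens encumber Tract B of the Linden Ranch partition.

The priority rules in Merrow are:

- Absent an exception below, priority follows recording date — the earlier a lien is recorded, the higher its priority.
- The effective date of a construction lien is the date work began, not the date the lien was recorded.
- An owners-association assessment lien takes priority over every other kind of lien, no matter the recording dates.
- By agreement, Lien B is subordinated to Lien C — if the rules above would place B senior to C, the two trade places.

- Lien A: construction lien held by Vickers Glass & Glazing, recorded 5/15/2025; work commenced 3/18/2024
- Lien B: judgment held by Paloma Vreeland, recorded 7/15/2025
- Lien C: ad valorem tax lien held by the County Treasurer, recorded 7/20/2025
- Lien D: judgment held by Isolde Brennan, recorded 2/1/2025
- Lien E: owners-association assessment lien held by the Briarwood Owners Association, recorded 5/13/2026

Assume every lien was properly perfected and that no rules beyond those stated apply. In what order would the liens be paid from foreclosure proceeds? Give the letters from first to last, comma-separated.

Effective dates after the stated exceptions: A is treated as recorded 3/18/2024, the work-commencement date.
E is an owners-association assessment lien and takes priority over every other lien.
The other liens, earliest effective date first: A (3/18/2024), D (2/1/2025), B (7/15/2025), C (7/20/2025).
B would otherwise be senior to C, so under the subordination agreement B and C exchange positions.

E, A, D, C, B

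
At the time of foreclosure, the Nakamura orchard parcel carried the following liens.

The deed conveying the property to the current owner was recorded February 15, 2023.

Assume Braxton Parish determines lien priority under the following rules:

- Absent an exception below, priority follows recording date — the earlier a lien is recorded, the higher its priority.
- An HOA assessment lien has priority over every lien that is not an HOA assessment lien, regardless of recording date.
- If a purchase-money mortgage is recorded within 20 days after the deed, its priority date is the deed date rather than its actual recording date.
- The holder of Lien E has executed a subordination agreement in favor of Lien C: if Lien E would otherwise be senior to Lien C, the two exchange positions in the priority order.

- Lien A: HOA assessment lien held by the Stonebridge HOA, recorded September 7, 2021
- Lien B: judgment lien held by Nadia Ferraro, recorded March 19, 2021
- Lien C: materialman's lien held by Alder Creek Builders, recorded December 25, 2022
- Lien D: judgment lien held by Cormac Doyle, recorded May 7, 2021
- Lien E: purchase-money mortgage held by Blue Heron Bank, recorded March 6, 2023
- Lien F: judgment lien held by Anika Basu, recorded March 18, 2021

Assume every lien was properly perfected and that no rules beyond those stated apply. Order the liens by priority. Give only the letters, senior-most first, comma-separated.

Adjusting effective dates: E was recorded within the 20-day window, so its effective date is the deed date February 15, 2023.
A is an HOA assessment lien and takes priority over every other lien.
Ordering the rest by effective date: F (March 18, 2021), B (March 19, 2021), D (May 7, 2021), C (December 25, 2022), E (February 15, 2023).
Since E is not senior to C, the subordination leaves the order unchanged.

A, F, B, D, C, E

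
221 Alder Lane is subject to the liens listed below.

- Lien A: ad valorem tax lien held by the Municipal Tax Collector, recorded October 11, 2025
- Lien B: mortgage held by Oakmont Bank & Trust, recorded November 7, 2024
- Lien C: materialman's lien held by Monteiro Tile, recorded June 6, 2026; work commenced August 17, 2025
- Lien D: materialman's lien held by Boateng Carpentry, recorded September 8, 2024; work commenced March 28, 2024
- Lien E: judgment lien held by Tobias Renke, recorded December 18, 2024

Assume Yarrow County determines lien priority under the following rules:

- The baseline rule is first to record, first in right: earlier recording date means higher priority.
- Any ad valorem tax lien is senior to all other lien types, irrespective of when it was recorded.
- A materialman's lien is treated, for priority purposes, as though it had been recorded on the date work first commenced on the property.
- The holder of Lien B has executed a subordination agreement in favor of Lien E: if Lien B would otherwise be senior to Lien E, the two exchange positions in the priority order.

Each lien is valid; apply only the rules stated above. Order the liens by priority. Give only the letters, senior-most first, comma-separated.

A, D, E, B, C

Adjusting effective dates: C relates back to August 17, 2025 (work commenced); D is treated as recorded March 28, 2024, the work-commencement date.
As an ad valorem tax lien, A is senior to every other lien.
Remaining liens by effective date: D (March 28, 2024), B (November 7, 2024), E (December 18, 2024), C (August 17, 2025).
B is senior to E before the subordination, so the two trade places.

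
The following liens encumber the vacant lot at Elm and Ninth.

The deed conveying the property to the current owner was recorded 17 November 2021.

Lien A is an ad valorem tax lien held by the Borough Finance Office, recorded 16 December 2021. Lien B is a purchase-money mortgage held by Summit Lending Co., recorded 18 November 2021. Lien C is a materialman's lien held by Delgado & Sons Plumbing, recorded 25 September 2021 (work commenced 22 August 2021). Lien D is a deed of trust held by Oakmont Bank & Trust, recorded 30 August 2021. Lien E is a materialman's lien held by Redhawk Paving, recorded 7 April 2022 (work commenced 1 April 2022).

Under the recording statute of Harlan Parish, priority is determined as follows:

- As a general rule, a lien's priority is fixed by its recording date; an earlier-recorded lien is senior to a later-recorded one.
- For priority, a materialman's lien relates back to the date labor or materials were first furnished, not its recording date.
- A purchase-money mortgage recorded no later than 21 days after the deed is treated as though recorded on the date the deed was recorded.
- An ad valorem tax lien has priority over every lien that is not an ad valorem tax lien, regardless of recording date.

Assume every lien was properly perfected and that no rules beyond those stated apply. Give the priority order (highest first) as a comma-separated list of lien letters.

A, C, D, B, E

Adjusting effective dates: B relates back to the deed date 17 November 2021; C's effective date is 22 August 2021, when work began; E relates back to 1 April 2022 (work commenced).
As an ad valorem tax lien, A is senior to every other lien.
The other liens, earliest effective date first: C (22 August 2021), D (30 August 2021), B (17 November 2021), E (1 April 2022).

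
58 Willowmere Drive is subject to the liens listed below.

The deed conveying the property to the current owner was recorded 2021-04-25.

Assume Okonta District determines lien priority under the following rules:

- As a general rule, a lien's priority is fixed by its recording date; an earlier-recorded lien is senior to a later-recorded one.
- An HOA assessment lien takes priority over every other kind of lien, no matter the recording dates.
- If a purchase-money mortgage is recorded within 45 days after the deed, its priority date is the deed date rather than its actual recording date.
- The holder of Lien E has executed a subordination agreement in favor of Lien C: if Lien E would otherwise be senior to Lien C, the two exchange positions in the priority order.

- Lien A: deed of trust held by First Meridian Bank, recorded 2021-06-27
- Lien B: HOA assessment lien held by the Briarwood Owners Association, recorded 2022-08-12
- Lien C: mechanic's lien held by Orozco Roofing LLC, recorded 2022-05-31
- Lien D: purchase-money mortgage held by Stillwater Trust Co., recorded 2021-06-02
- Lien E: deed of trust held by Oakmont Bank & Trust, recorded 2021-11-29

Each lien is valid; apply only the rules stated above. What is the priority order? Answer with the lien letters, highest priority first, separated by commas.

Adjusting effective dates: D was recorded within the 45-day window, so its effective date is the deed date 2021-04-25.
B is an HOA assessment lien, so it outranks all other liens regardless of date.
Remaining liens by effective date: D (2021-04-25), A (2021-06-27), E (2021-11-29), C (2022-05-31).
E is senior to C before the subordination, so the two trade places.

B, D, A, C, E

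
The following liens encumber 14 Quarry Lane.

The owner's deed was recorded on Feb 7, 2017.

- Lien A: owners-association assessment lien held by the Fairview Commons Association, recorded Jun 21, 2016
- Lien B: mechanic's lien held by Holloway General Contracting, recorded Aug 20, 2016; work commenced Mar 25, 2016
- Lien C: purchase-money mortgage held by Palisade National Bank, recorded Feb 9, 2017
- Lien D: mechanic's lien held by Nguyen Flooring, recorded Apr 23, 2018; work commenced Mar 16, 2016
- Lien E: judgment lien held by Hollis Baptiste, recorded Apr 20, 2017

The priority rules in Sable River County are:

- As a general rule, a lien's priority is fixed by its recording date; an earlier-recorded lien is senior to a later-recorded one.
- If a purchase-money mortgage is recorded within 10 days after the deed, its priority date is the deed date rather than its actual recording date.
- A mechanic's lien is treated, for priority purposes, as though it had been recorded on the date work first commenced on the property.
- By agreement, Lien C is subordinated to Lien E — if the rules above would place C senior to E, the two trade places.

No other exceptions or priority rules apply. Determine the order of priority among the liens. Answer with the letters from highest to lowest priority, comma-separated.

D, B, A, E, C

Effective dates: B's effective date is Mar 25, 2016, when work began; C's effective date is the deed date, Feb 7, 2017; D is treated as recorded Mar 16, 2016, the work-commencement date.
Ordering by effective date: D (Mar 16, 2016), B (Mar 25, 2016), A (Jun 21, 2016), C (Feb 7, 2017), E (Apr 20, 2017).
C is senior to E before the subordination, so the two trade places.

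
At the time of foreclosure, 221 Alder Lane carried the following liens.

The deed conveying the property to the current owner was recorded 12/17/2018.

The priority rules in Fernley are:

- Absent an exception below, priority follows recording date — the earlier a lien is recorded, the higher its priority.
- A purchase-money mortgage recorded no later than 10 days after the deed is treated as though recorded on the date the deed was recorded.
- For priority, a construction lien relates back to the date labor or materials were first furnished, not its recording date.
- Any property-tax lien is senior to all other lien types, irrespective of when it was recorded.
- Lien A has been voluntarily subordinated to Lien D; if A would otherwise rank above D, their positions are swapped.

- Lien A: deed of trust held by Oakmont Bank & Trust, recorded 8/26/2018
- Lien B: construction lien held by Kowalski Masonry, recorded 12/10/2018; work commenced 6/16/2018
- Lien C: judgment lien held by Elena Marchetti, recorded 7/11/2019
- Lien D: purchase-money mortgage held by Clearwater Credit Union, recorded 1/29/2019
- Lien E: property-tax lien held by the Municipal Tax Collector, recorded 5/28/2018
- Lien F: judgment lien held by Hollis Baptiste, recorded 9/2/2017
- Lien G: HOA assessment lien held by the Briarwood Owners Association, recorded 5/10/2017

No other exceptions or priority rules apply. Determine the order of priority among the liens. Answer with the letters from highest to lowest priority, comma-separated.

First, effective dates: B is treated as recorded 6/16/2018, the work-commencement date; D was recorded 43 days after the deed, outside the 10-day window, so it keeps its recording date.
E is a property-tax lien, so it outranks all other liens regardless of date.
Remaining liens by effective date: G (5/10/2017), F (9/2/2017), B (6/16/2018), A (8/26/2018), D (1/29/2019), C (7/11/2019).
A would otherwise be senior to D, so under the subordination agreement A and D exchange positions.

E, G, F, B, D, A, C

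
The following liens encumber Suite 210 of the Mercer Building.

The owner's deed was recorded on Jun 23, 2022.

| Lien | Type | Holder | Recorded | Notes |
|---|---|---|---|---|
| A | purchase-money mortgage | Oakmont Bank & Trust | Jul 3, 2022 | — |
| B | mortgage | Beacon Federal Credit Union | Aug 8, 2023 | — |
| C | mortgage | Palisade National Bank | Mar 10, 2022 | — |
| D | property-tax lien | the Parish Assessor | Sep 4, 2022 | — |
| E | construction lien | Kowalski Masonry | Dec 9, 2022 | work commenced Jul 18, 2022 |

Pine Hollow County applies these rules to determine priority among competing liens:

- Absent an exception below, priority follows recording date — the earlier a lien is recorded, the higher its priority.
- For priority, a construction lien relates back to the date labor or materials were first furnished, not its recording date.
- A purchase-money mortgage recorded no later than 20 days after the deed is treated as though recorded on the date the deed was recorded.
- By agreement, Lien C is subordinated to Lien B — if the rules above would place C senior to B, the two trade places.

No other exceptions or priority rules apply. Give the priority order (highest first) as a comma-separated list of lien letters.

B, A, E, D, C

First, effective dates: A relates back to the deed date Jun 23, 2022; E is treated as recorded Jul 18, 2022, the work-commencement date.
Ordering by effective date: C (Mar 10, 2022), A (Jun 23, 2022), E (Jul 18, 2022), D (Sep 4, 2022), B (Aug 8, 2023).
Because C would otherwise rank above B, the subordination swaps them.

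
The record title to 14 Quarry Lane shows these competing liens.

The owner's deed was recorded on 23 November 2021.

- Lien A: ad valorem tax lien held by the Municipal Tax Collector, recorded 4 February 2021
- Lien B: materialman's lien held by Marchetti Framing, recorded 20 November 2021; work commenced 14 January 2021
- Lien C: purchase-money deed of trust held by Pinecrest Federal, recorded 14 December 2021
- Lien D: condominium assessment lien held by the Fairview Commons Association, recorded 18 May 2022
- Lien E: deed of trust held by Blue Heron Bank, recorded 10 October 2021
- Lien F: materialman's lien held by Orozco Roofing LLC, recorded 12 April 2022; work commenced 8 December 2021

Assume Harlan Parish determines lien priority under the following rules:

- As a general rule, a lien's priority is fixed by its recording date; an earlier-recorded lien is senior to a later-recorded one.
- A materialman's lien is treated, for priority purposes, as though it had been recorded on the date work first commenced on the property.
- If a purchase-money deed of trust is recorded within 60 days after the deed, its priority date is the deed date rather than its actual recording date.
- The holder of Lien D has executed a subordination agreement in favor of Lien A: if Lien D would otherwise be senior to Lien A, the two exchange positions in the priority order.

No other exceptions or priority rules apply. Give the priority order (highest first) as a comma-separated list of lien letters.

B, A, E, C, F, D

First, effective dates: B relates back to 14 January 2021 (work commenced); C relates back to the deed date 23 November 2021; F's effective date is 8 December 2021, when work began.
By effective date, earliest first: B (14 January 2021), A (4 February 2021), E (10 October 2021), C (23 November 2021), F (8 December 2021), D (18 May 2022).
D is already junior to A, so the subordination agreement changes nothing.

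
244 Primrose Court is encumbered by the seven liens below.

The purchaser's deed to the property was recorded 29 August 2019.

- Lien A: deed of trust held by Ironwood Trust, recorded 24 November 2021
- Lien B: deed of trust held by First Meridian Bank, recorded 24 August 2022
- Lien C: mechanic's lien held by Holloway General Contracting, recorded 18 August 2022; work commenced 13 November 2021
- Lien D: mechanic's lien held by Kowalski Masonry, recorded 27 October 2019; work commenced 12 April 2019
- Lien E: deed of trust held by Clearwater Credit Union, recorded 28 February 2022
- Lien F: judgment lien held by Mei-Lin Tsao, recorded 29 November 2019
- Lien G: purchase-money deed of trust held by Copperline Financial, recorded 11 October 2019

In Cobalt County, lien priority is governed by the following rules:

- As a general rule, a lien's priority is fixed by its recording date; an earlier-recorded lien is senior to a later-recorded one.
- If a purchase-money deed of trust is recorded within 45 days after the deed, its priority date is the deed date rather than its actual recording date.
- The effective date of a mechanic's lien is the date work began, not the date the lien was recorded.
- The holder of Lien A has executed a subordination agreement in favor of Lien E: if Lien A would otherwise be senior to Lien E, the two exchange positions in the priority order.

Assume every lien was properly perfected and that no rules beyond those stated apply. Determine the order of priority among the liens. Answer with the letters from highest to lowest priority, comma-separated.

Effective dates: C's effective date is 13 November 2021, when work began; D's effective date is 12 April 2019, when work began; G relates back to the deed date 29 August 2019.
By effective date: D (12 April 2019), G (29 August 2019), F (29 November 2019), C (13 November 2021), A (24 November 2021), E (28 February 2022), B (24 August 2022).
The subordination applies — A was senior to E — so A and E swap.

D, G, F, C, E, A, B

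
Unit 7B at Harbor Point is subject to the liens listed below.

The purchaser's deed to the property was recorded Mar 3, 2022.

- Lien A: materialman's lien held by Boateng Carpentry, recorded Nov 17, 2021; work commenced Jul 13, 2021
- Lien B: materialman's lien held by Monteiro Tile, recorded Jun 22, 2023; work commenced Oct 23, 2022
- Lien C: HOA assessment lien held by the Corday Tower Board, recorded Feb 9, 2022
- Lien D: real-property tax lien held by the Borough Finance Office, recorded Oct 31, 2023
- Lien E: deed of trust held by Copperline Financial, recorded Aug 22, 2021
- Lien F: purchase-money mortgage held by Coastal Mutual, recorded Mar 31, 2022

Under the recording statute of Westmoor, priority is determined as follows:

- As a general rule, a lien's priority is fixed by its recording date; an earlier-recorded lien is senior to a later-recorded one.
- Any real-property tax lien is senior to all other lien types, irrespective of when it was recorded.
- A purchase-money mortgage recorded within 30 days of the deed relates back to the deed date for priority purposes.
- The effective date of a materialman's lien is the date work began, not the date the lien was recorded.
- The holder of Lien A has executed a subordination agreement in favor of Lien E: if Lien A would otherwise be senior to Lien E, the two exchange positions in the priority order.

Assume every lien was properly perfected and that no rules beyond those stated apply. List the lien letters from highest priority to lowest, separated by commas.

D, E, A, C, F, B

Effective dates: A's effective date is Jul 13, 2021, when work began; B is treated as recorded Oct 23, 2022, the work-commencement date; F relates back to the deed date Mar 3, 2022.
D is a real-property tax lien and takes priority over every other lien.
Among the remaining liens, by effective date: A (Jul 13, 2021), E (Aug 22, 2021), C (Feb 9, 2022), F (Mar 3, 2022), B (Oct 23, 2022).
The subordination applies — A was senior to E — so A and E swap.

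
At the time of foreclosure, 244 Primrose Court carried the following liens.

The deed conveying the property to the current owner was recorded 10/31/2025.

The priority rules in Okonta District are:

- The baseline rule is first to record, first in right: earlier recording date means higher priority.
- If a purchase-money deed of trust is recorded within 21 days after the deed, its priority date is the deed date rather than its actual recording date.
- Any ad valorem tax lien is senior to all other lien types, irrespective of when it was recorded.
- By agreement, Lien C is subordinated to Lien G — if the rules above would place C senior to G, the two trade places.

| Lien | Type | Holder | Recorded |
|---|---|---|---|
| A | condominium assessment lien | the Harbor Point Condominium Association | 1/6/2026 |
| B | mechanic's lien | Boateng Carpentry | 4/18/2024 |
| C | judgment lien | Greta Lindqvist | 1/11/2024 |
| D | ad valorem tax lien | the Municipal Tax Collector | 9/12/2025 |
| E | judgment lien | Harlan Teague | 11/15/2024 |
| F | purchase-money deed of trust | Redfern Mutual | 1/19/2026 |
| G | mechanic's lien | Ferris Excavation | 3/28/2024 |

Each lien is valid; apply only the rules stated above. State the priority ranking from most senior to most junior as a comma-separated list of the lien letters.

Effective dates after the stated exceptions: F missed the 21-day window (80 days after the deed), so its recording date stands.
D is an ad valorem tax lien and takes priority over every other lien.
Among the remaining liens, by effective date: C (1/11/2024), G (3/28/2024), B (4/18/2024), E (11/15/2024), A (1/6/2026), F (1/19/2026).
C would otherwise be senior to G, so under the subordination agreement C and G exchange positions.

D, G, C, B, E, A, F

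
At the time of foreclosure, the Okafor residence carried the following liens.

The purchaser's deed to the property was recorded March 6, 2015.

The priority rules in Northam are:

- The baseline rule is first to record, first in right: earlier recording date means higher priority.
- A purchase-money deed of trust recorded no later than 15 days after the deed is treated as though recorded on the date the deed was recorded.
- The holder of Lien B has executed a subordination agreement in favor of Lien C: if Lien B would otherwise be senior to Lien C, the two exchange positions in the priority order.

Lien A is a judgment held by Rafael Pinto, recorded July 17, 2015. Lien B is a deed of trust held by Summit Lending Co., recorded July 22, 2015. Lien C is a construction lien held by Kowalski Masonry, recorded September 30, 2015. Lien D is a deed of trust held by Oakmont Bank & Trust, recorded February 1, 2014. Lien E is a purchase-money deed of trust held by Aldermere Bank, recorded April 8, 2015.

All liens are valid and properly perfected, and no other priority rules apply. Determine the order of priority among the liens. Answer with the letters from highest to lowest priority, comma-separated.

D, E, A, C, B

First, effective dates: E was recorded 33 days after the deed, outside the 15-day window, so it keeps its recording date.
By effective date, earliest first: D (February 1, 2014), E (April 8, 2015), A (July 17, 2015), B (July 22, 2015), C (September 30, 2015).
Because B would otherwise rank above C, the subordination swaps them.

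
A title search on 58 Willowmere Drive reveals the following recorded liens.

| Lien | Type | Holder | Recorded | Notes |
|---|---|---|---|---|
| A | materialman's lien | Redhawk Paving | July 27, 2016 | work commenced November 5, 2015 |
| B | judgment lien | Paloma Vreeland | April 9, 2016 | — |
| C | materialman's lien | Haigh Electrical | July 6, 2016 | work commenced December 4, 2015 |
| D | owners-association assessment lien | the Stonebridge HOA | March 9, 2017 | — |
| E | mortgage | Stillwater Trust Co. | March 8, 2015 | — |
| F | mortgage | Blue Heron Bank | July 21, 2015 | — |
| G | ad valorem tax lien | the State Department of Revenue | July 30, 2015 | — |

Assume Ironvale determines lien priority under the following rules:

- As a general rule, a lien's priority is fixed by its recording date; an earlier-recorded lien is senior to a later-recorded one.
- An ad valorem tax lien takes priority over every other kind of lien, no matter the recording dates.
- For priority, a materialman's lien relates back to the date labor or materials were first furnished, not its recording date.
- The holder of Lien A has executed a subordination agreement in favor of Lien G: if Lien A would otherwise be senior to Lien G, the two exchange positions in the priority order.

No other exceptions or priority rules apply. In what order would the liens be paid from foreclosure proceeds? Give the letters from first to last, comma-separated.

G, E, F, A, C, B, D

Effective dates: A relates back to November 5, 2015 (work commenced); C is treated as recorded December 4, 2015, the work-commencement date.
G, as an ad valorem tax lien, has superpriority and ranks first.
Among the remaining liens, by effective date: E (March 8, 2015), F (July 21, 2015), A (November 5, 2015), C (December 4, 2015), B (April 9, 2016), D (March 9, 2017).
A is already junior to G, so the subordination agreement changes nothing.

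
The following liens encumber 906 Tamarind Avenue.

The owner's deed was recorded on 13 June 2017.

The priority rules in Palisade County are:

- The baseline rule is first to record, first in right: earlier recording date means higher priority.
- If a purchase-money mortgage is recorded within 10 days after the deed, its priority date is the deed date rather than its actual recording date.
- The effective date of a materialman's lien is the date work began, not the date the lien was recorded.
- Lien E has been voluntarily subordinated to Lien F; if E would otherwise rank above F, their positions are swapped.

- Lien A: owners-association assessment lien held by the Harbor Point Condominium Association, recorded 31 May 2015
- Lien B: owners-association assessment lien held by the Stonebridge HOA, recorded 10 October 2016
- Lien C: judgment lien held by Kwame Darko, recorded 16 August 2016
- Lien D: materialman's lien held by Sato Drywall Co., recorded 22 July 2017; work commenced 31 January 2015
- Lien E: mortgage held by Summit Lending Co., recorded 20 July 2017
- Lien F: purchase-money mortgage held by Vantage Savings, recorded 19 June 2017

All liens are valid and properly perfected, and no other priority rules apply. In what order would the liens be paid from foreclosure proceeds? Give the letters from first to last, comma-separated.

Effective dates: D relates back to 31 January 2015 (work commenced); F relates back to the deed date 13 June 2017.
By effective date: D (31 January 2015), A (31 May 2015), C (16 August 2016), B (10 October 2016), F (13 June 2017), E (20 July 2017).
Since E is not senior to F, the subordination leaves the order unchanged.

D, A, C, B, F, E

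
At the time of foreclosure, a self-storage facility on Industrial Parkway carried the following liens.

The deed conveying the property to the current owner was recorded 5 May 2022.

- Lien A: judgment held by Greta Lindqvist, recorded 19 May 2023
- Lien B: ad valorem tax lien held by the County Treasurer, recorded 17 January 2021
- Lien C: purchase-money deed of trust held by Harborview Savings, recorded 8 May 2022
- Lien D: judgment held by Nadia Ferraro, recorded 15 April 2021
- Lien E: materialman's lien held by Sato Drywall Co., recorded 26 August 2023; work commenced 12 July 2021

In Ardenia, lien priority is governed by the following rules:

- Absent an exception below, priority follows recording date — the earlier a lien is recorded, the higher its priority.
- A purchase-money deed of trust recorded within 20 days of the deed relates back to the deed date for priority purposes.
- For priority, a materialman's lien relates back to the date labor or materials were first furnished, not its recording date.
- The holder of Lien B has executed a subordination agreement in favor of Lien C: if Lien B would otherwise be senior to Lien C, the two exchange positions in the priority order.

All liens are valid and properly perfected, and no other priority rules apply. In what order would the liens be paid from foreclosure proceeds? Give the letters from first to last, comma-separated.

First, effective dates: C's effective date is the deed date, 5 May 2022; E is treated as recorded 12 July 2021, the work-commencement date.
By effective date, earliest first: B (17 January 2021), D (15 April 2021), E (12 July 2021), C (5 May 2022), A (19 May 2023).
Because B would otherwise rank above C, the subordination swaps them.

C, D, E, B, A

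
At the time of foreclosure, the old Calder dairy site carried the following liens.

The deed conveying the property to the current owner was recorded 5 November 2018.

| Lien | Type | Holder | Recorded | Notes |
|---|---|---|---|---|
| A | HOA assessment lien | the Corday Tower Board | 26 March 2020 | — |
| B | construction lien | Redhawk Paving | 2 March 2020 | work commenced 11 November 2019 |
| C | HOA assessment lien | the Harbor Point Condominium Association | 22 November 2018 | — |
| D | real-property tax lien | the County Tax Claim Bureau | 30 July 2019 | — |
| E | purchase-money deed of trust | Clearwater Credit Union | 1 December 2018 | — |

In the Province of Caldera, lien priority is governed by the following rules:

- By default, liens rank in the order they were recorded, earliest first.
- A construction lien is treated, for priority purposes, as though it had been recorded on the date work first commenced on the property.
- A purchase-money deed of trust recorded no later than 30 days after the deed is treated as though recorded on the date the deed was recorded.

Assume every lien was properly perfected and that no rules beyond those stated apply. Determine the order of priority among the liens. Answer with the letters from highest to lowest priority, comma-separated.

E, C, D, B, A

Effective dates: B relates back to 11 November 2019 (work commenced); E relates back to the deed date 5 November 2018.
By effective date, earliest first: E (5 November 2018), C (22 November 2018), D (30 July 2019), B (11 November 2019), A (26 March 2020).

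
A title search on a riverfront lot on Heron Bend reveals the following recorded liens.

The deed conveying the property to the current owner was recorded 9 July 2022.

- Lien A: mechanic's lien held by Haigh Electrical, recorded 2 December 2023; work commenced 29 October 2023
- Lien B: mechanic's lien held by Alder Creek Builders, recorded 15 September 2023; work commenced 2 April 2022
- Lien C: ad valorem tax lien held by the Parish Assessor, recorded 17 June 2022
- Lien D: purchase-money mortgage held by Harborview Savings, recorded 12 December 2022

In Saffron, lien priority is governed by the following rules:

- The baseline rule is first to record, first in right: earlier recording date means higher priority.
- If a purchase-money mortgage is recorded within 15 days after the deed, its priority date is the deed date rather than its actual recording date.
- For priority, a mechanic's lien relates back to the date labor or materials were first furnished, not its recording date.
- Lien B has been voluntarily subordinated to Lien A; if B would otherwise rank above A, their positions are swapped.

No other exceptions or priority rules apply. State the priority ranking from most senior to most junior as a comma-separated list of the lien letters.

Effective dates: A is treated as recorded 29 October 2023, the work-commencement date; B relates back to 2 April 2022 (work commenced); D missed the 15-day window (156 days after the deed), so its recording date stands.
By effective date, earliest first: B (2 April 2022), C (17 June 2022), D (12 December 2022), A (29 October 2023).
Because B would otherwise rank above A, the subordination swaps them.

A, C, D, B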